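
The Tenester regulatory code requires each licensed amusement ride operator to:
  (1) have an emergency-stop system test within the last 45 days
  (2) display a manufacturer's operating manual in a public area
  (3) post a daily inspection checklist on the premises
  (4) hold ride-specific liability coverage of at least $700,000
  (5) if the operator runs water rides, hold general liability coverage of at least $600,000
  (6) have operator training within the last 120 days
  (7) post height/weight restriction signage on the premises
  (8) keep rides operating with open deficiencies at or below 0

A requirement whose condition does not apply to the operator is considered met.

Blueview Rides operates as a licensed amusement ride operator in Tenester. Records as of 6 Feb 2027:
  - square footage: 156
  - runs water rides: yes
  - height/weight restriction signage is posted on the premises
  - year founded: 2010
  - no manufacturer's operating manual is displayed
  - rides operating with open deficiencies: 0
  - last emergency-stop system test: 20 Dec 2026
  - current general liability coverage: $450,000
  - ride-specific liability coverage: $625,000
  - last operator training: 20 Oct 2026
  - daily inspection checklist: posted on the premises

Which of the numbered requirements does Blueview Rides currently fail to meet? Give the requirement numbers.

1, 2, 4, 5

1. emergency-stop system test 48 days ago vs limit 45 → not met
2. manufacturer's operating manual absent → not met
3. daily inspection checklist present → met
4. ride-specific liability coverage $625,000 < $700,000 → not met
5. condition 'runs water rides' holds; general liability coverage $450,000 < $600,000 → not met
6. operator training 109 days ago vs limit 120 → met
7. height/weight restriction signage present → met
8. rides operating with open deficiencies 0 ≤ 0 → met
Not met: 1, 2, 4, 5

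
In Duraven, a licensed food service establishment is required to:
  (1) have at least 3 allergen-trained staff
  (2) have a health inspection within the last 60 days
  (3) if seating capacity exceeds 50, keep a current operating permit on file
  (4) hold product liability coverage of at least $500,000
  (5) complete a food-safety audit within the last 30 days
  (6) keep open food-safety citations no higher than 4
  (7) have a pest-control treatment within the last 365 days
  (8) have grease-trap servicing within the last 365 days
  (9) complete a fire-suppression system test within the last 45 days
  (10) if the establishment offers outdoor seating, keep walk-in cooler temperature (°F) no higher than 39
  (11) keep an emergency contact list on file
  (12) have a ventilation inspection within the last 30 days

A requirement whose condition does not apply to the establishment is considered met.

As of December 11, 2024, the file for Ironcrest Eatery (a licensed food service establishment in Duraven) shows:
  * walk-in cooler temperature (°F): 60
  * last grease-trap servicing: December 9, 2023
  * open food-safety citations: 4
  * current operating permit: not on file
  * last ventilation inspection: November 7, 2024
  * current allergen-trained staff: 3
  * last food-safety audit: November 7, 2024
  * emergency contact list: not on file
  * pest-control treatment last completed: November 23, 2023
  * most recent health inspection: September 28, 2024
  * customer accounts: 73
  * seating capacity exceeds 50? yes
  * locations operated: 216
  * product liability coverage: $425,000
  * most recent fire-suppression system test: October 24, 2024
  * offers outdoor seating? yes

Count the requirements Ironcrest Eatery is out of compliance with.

10

1. allergen-trained staff 3 ≥ 3 → met
2. health inspection 74 days ago vs limit 60 → not met
3. condition 'seating capacity exceeds 50' holds; current operating permit absent → not met
4. product liability coverage $425,000 < $500,000 → not met
5. food-safety audit 34 days ago vs limit 30 → not met
6. open food-safety citations 4 ≤ 4 → met
7. pest-control treatment 384 days ago vs limit 365 → not met
8. grease-trap servicing 368 days ago vs limit 365 → not met
9. fire-suppression system test 48 days ago vs limit 45 → not met
10. condition 'offers outdoor seating' holds; walk-in cooler temperature (°F) 60 > 39 → not met
11. emergency contact list absent → not met
12. ventilation inspection 34 days ago vs limit 30 → not met
Not met: 10 of 12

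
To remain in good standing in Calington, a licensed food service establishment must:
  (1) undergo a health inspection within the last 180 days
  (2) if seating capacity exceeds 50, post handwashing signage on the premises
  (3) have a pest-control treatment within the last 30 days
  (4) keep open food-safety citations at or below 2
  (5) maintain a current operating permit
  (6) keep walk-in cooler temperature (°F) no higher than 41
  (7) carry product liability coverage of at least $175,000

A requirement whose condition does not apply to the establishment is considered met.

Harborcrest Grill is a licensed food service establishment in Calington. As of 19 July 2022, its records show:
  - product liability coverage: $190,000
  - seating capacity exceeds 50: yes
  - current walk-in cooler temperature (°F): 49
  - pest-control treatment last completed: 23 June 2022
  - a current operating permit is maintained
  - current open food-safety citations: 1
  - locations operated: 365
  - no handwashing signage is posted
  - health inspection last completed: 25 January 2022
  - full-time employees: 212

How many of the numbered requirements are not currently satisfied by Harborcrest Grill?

1. health inspection 175 days ago vs limit 180 → met
2. condition 'seating capacity exceeds 50' holds; handwashing signage absent → not met
3. pest-control treatment 26 days ago vs limit 30 → met
4. open food-safety citations 1 ≤ 2 → met
5. current operating permit present → met
6. walk-in cooler temperature (°F) 49 > 41 → not met
7. product liability coverage $190,000 ≥ $175,000 → met
Not met: 2 of 7

2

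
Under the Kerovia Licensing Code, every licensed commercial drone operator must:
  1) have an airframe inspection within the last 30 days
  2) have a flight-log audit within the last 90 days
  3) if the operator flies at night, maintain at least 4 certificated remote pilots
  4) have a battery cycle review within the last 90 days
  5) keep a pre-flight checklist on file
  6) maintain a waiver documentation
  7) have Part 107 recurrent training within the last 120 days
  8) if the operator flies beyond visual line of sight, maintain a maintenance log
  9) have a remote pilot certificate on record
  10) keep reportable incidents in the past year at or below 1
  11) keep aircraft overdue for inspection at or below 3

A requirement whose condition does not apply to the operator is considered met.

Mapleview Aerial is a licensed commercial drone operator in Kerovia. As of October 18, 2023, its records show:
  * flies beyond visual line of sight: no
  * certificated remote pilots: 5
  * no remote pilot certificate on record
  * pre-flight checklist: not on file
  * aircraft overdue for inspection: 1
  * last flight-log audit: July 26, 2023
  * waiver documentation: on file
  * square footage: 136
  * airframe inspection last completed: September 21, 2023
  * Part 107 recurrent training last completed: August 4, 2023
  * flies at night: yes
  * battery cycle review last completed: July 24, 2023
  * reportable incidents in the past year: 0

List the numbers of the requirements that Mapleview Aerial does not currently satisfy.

5, 9

1. airframe inspection 27 days ago vs limit 30 → met
2. flight-log audit 84 days ago vs limit 90 → met
3. condition 'flies at night' holds; certificated remote pilots 5 ≥ 4 → met
4. battery cycle review 86 days ago vs limit 90 → met
5. pre-flight checklist absent → not met
6. waiver documentation present → met
7. Part 107 recurrent training 75 days ago vs limit 120 → met
8. condition 'flies beyond visual line of sight' does not hold → requirement n/a → met
9. remote pilot certificate absent → not met
10. reportable incidents in the past year 0 ≤ 1 → met
11. aircraft overdue for inspection 1 ≤ 3 → met
Not met: 5, 9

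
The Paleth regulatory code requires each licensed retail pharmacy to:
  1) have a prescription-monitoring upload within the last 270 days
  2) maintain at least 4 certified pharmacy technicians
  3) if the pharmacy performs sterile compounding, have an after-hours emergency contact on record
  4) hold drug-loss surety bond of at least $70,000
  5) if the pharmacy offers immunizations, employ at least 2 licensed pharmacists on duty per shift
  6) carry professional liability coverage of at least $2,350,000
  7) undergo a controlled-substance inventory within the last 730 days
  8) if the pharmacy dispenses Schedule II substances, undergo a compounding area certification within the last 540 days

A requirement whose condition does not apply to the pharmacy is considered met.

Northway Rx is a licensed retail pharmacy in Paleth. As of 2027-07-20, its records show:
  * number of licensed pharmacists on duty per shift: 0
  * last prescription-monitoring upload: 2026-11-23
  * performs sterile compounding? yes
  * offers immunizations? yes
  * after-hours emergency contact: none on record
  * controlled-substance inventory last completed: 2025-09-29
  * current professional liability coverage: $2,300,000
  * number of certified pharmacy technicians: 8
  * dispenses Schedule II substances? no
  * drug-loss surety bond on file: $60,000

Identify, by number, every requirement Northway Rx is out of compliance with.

1. prescription-monitoring upload 239 days ago vs limit 270 → met
2. certified pharmacy technicians 8 ≥ 4 → met
3. condition 'performs sterile compounding' holds; after-hours emergency contact absent → not met
4. drug-loss surety bond $60,000 < $70,000 → not met
5. condition 'offers immunizations' holds; licensed pharmacists on duty per shift 0 < 2 → not met
6. professional liability coverage $2,300,000 < $2,350,000 → not met
7. controlled-substance inventory 659 days ago vs limit 730 → met
8. condition 'dispenses Schedule II substances' does not hold → requirement n/a → met
Not met: 3, 4, 5, 6

3, 4, 5, 6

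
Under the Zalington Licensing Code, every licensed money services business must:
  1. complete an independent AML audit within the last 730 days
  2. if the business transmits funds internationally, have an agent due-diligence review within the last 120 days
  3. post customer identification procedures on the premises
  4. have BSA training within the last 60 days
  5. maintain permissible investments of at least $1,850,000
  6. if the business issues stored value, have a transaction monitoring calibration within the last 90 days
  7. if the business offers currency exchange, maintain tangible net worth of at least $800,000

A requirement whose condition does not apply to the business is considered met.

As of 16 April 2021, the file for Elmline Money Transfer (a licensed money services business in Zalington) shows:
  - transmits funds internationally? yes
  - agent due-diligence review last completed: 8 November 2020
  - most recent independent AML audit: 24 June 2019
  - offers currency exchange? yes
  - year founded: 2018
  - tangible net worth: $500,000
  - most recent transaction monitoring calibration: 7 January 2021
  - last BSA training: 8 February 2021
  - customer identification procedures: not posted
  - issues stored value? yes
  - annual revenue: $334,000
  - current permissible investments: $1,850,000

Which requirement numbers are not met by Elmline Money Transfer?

2, 3, 4, 6, 7

1. independent AML audit 662 days ago vs limit 730 → met
2. condition 'transmits funds internationally' holds; agent due-diligence review 159 days ago vs limit 120 → not met
3. customer identification procedures absent → not met
4. BSA training 67 days ago vs limit 60 → not met
5. permissible investments $1,850,000 ≥ $1,850,000 → met
6. condition 'issues stored value' holds; transaction monitoring calibration 99 days ago vs limit 90 → not met
7. condition 'offers currency exchange' holds; tangible net worth $500,000 < $800,000 → not met
Not met: 2, 3, 4, 6, 7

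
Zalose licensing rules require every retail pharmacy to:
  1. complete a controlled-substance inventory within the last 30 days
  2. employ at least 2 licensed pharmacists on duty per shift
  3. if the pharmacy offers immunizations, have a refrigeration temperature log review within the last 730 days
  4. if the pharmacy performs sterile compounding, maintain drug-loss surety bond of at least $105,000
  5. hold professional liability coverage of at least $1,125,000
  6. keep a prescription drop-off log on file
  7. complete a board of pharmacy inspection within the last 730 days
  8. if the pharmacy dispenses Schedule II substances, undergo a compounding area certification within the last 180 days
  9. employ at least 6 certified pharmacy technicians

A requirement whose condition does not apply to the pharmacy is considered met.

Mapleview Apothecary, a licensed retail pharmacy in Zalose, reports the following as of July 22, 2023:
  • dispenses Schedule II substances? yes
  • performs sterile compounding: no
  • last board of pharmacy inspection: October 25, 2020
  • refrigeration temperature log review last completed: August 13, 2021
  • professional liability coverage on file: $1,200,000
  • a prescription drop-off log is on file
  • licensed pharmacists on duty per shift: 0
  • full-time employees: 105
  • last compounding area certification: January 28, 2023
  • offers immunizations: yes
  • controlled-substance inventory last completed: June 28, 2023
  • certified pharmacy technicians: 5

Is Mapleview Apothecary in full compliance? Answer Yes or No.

No

1. controlled-substance inventory 24 days ago vs limit 30 → met
2. licensed pharmacists on duty per shift 0 < 2 → not met
3. condition 'offers immunizations' holds; refrigeration temperature log review 708 days ago vs limit 730 → met
4. condition 'performs sterile compounding' does not hold → requirement n/a → met
5. professional liability coverage $1,200,000 ≥ $1,125,000 → met
6. prescription drop-off log present → met
7. board of pharmacy inspection 1000 days ago vs limit 730 → not met
8. condition 'dispenses Schedule II substances' holds; compounding area certification 175 days ago vs limit 180 → met
9. certified pharmacy technicians 5 < 6 → not met
Not met: 2, 7, 9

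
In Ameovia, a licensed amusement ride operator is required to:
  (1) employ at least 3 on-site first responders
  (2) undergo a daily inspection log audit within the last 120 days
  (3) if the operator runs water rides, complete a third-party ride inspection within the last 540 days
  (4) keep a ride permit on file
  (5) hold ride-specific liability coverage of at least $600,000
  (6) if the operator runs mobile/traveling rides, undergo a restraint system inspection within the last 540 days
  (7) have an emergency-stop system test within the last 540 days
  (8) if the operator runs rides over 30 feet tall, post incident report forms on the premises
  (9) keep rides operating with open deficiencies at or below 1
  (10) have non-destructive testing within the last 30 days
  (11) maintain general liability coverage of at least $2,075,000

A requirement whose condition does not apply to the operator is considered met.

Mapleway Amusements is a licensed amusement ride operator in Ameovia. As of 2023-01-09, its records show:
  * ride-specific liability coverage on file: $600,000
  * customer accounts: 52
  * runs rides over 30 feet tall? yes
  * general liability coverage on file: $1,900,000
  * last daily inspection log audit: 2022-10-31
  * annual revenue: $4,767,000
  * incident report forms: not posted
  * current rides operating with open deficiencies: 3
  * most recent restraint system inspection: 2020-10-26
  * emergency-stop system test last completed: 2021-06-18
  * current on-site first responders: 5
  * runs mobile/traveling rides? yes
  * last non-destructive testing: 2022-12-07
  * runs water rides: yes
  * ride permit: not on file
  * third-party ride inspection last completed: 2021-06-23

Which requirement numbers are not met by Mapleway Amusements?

1. on-site first responders 5 ≥ 3 → met
2. daily inspection log audit 70 days ago vs limit 120 → met
3. condition 'runs water rides' holds; third-party ride inspection 565 days ago vs limit 540 → not met
4. ride permit absent → not met
5. ride-specific liability coverage $600,000 ≥ $600,000 → met
6. condition 'runs mobile/traveling rides' holds; restraint system inspection 805 days ago vs limit 540 → not met
7. emergency-stop system test 570 days ago vs limit 540 → not met
8. condition 'runs rides over 30 feet tall' holds; incident report forms absent → not met
9. rides operating with open deficiencies 3 > 1 → not met
10. non-destructive testing 33 days ago vs limit 30 → not met
11. general liability coverage $1,900,000 < $2,075,000 → not met
Not met: 3, 4, 6, 7, 8, 9, 10, 11

3, 4, 6, 7, 8, 9, 10, 11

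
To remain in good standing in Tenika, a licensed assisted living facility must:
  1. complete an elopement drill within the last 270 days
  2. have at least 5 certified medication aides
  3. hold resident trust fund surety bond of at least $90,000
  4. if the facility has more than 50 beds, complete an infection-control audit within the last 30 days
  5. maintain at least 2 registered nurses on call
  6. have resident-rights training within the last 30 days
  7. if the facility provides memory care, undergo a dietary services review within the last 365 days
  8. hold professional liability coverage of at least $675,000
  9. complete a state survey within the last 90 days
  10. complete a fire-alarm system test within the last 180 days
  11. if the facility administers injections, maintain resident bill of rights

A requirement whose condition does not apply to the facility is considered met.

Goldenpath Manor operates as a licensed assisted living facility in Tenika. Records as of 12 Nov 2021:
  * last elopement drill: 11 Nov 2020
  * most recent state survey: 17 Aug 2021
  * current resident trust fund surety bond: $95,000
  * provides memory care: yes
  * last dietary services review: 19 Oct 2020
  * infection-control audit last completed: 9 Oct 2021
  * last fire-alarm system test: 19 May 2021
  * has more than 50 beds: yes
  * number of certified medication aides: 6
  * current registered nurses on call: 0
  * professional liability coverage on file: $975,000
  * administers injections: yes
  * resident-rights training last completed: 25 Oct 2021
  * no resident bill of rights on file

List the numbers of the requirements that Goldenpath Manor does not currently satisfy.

1, 4, 5, 7, 11

1. elopement drill 366 days ago vs limit 270 → not met
2. certified medication aides 6 ≥ 5 → met
3. resident trust fund surety bond $95,000 ≥ $90,000 → met
4. condition 'has more than 50 beds' holds; infection-control audit 34 days ago vs limit 30 → not met
5. registered nurses on call 0 < 2 → not met
6. resident-rights training 18 days ago vs limit 30 → met
7. condition 'provides memory care' holds; dietary services review 389 days ago vs limit 365 → not met
8. professional liability coverage $975,000 ≥ $675,000 → met
9. state survey 87 days ago vs limit 90 → met
10. fire-alarm system test 177 days ago vs limit 180 → met
11. condition 'administers injections' holds; resident bill of rights absent → not met
Not met: 1, 4, 5, 7, 11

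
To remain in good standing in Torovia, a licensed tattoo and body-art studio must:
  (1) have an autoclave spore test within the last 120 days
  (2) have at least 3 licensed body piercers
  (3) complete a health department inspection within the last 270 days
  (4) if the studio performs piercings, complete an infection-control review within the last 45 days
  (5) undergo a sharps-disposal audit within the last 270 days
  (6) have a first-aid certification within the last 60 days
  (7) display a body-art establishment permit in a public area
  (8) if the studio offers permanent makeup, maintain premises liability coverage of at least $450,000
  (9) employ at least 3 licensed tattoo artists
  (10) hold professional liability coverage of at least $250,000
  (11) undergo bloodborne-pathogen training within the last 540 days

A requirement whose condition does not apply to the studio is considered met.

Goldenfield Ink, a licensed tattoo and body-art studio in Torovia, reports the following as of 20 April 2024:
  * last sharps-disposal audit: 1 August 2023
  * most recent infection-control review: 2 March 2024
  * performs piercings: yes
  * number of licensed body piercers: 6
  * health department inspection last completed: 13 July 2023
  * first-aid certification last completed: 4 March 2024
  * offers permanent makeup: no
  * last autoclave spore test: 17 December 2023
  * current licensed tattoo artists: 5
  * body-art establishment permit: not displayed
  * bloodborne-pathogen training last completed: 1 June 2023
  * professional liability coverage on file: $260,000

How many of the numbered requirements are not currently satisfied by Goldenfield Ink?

1. autoclave spore test 125 days ago vs limit 120 → not met
2. licensed body piercers 6 ≥ 3 → met
3. health department inspection 282 days ago vs limit 270 → not met
4. condition 'performs piercings' holds; infection-control review 49 days ago vs limit 45 → not met
5. sharps-disposal audit 263 days ago vs limit 270 → met
6. first-aid certification 47 days ago vs limit 60 → met
7. body-art establishment permit absent → not met
8. condition 'offers permanent makeup' does not hold → requirement n/a → met
9. licensed tattoo artists 5 ≥ 3 → met
10. professional liability coverage $260,000 ≥ $250,000 → met
11. bloodborne-pathogen training 324 days ago vs limit 540 → met
Not met: 4 of 11

4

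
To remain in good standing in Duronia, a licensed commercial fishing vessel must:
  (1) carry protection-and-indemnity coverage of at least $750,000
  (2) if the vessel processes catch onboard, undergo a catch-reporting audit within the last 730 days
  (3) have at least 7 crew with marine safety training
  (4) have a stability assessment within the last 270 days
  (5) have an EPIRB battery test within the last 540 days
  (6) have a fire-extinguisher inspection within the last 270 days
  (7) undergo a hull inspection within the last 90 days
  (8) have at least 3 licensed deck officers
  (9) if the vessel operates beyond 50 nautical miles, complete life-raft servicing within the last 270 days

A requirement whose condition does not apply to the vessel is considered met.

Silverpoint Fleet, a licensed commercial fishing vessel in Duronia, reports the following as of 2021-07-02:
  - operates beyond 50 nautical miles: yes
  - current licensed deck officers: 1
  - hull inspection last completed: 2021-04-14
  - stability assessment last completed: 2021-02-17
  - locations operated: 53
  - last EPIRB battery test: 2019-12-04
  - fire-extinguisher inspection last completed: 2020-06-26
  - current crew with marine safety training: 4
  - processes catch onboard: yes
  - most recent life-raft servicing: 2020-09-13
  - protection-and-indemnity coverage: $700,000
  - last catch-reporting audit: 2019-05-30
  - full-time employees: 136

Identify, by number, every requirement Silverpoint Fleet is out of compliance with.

1. protection-and-indemnity coverage $700,000 < $750,000 → not met
2. condition 'processes catch onboard' holds; catch-reporting audit 764 days ago vs limit 730 → not met
3. crew with marine safety training 4 < 7 → not met
4. stability assessment 135 days ago vs limit 270 → met
5. EPIRB battery test 576 days ago vs limit 540 → not met
6. fire-extinguisher inspection 371 days ago vs limit 270 → not met
7. hull inspection 79 days ago vs limit 90 → met
8. licensed deck officers 1 < 3 → not met
9. condition 'operates beyond 50 nautical miles' holds; life-raft servicing 292 days ago vs limit 270 → not met
Not met: 1, 2, 3, 5, 6, 8, 9

1, 2, 3, 5, 6, 8, 9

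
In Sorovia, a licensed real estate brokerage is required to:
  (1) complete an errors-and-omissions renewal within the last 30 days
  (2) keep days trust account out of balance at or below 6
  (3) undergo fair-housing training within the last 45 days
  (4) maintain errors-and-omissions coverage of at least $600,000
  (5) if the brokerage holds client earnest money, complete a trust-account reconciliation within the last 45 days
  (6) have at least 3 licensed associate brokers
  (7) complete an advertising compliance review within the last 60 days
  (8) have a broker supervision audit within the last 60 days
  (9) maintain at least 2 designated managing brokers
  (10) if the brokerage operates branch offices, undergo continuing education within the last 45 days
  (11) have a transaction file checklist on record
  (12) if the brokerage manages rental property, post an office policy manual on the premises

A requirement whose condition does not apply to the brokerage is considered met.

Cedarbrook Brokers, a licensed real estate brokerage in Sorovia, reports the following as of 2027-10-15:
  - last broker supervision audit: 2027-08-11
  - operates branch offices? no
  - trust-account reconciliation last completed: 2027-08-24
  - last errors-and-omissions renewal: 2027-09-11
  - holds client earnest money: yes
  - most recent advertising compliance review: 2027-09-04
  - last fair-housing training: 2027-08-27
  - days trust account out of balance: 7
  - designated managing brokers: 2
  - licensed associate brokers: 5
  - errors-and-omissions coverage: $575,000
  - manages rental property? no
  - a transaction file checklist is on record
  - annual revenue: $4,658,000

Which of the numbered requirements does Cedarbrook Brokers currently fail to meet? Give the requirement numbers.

1. errors-and-omissions renewal 34 days ago vs limit 30 → not met
2. days trust account out of balance 7 > 6 → not met
3. fair-housing training 49 days ago vs limit 45 → not met
4. errors-and-omissions coverage $575,000 < $600,000 → not met
5. condition 'holds client earnest money' holds; trust-account reconciliation 52 days ago vs limit 45 → not met
6. licensed associate brokers 5 ≥ 3 → met
7. advertising compliance review 41 days ago vs limit 60 → met
8. broker supervision audit 65 days ago vs limit 60 → not met
9. designated managing brokers 2 ≥ 2 → met
10. condition 'operates branch offices' does not hold → requirement n/a → met
11. transaction file checklist present → met
12. condition 'manages rental property' does not hold → requirement n/a → met
Not met: 1, 2, 3, 4, 5, 8

1, 2, 3, 4, 5, 8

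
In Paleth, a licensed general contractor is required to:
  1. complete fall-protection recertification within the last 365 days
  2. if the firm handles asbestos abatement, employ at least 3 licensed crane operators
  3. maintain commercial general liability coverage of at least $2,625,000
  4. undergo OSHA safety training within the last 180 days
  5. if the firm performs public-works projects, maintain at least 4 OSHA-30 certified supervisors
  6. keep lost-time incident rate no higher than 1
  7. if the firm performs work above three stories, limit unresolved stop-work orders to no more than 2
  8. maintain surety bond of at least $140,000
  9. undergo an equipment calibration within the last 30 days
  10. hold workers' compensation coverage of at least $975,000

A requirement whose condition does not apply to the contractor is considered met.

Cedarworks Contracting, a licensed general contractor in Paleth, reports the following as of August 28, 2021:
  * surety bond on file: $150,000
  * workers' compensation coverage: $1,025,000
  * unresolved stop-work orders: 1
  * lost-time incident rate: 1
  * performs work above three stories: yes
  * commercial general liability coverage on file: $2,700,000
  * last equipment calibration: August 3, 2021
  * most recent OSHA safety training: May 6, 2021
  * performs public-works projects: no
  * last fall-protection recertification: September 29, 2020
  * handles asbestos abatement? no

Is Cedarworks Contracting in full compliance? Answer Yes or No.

Yes

1. fall-protection recertification 333 days ago vs limit 365 → met
2. condition 'handles asbestos abatement' does not hold → requirement n/a → met
3. commercial general liability coverage $2,700,000 ≥ $2,625,000 → met
4. OSHA safety training 114 days ago vs limit 180 → met
5. condition 'performs public-works projects' does not hold → requirement n/a → met
6. lost-time incident rate 1 ≤ 1 → met
7. condition 'performs work above three stories' holds; unresolved stop-work orders 1 ≤ 2 → met
8. surety bond $150,000 ≥ $140,000 → met
9. equipment calibration 25 days ago vs limit 30 → met
10. workers' compensation coverage $1,025,000 ≥ $975,000 → met
All met.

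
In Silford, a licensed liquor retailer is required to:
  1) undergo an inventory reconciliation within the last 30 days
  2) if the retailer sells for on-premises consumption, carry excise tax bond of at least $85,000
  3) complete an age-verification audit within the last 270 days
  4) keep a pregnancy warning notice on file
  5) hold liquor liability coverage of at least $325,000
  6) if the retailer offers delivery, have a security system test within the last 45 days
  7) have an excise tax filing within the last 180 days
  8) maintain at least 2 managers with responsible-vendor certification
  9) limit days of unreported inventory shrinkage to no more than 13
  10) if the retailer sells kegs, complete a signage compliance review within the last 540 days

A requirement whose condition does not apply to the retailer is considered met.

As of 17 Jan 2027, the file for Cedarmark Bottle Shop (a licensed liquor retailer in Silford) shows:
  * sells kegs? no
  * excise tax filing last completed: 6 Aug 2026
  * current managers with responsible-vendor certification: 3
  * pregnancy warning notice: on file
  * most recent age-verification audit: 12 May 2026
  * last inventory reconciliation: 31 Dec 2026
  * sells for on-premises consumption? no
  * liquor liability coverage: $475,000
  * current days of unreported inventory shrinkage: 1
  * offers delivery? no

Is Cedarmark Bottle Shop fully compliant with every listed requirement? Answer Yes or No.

1. inventory reconciliation 17 days ago vs limit 30 → met
2. condition 'sells for on-premises consumption' does not hold → requirement n/a → met
3. age-verification audit 250 days ago vs limit 270 → met
4. pregnancy warning notice present → met
5. liquor liability coverage $475,000 ≥ $325,000 → met
6. condition 'offers delivery' does not hold → requirement n/a → met
7. excise tax filing 164 days ago vs limit 180 → met
8. managers with responsible-vendor certification 3 ≥ 2 → met
9. days of unreported inventory shrinkage 1 ≤ 13 → met
10. condition 'sells kegs' does not hold → requirement n/a → met
All met.

Yes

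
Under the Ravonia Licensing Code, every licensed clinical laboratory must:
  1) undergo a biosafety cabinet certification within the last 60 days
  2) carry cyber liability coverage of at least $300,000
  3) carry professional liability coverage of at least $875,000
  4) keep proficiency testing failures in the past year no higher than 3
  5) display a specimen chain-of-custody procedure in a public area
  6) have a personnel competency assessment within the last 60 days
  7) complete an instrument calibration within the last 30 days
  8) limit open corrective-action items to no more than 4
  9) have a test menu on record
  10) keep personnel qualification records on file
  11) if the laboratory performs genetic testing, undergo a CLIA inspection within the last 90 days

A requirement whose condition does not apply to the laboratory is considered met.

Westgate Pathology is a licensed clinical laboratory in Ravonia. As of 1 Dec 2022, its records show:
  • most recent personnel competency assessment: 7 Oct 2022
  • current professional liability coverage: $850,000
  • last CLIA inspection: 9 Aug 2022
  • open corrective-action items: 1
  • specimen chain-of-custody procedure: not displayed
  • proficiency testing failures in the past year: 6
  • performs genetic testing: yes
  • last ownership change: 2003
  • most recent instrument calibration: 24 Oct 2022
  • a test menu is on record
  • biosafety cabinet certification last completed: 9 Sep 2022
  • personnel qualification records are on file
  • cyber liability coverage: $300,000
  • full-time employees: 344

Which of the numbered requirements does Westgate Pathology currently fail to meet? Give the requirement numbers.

1. biosafety cabinet certification 83 days ago vs limit 60 → not met
2. cyber liability coverage $300,000 ≥ $300,000 → met
3. professional liability coverage $850,000 < $875,000 → not met
4. proficiency testing failures in the past year 6 > 3 → not met
5. specimen chain-of-custody procedure absent → not met
6. personnel competency assessment 55 days ago vs limit 60 → met
7. instrument calibration 38 days ago vs limit 30 → not met
8. open corrective-action items 1 ≤ 4 → met
9. test menu present → met
10. personnel qualification records present → met
11. condition 'performs genetic testing' holds; CLIA inspection 114 days ago vs limit 90 → not met
Not met: 1, 3, 4, 5, 7, 11

1, 3, 4, 5, 7, 11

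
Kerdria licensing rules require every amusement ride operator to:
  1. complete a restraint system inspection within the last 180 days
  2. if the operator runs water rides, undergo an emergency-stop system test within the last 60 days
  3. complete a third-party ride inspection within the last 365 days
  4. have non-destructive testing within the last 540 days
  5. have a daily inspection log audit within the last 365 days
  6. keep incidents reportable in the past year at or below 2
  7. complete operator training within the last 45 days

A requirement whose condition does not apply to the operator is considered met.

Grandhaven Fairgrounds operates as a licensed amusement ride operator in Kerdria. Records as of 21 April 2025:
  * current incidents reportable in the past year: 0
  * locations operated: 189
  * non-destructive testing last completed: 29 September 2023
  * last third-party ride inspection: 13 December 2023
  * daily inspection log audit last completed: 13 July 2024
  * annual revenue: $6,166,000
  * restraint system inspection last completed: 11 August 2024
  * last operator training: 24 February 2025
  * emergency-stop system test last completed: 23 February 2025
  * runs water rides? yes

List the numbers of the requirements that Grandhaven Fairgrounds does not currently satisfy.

1. restraint system inspection 253 days ago vs limit 180 → not met
2. condition 'runs water rides' holds; emergency-stop system test 57 days ago vs limit 60 → met
3. third-party ride inspection 495 days ago vs limit 365 → not met
4. non-destructive testing 570 days ago vs limit 540 → not met
5. daily inspection log audit 282 days ago vs limit 365 → met
6. incidents reportable in the past year 0 ≤ 2 → met
7. operator training 56 days ago vs limit 45 → not met
Not met: 1, 3, 4, 7

1, 3, 4, 7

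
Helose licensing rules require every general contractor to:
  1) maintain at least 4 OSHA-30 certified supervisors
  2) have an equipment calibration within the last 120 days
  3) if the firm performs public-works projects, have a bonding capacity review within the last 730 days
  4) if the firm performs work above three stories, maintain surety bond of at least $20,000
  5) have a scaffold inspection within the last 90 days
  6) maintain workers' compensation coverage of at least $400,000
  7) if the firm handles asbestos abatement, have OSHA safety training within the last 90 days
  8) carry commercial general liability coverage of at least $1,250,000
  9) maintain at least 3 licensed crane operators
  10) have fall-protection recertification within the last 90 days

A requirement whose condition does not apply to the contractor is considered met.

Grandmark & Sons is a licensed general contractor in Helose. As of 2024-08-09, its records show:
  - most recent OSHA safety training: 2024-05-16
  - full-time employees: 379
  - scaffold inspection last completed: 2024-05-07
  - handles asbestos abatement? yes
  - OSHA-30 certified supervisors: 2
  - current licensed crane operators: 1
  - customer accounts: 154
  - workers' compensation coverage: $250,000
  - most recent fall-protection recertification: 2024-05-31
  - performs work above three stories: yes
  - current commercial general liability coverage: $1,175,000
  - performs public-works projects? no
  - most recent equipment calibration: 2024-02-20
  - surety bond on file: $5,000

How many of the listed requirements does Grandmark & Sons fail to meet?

1. OSHA-30 certified supervisors 2 < 4 → not met
2. equipment calibration 171 days ago vs limit 120 → not met
3. condition 'performs public-works projects' does not hold → requirement n/a → met
4. condition 'performs work above three stories' holds; surety bond $5,000 < $20,000 → not met
5. scaffold inspection 94 days ago vs limit 90 → not met
6. workers' compensation coverage $250,000 < $400,000 → not met
7. condition 'handles asbestos abatement' holds; OSHA safety training 85 days ago vs limit 90 → met
8. commercial general liability coverage $1,175,000 < $1,250,000 → not met
9. licensed crane operators 1 < 3 → not met
10. fall-protection recertification 70 days ago vs limit 90 → met
Not met: 7 of 10

7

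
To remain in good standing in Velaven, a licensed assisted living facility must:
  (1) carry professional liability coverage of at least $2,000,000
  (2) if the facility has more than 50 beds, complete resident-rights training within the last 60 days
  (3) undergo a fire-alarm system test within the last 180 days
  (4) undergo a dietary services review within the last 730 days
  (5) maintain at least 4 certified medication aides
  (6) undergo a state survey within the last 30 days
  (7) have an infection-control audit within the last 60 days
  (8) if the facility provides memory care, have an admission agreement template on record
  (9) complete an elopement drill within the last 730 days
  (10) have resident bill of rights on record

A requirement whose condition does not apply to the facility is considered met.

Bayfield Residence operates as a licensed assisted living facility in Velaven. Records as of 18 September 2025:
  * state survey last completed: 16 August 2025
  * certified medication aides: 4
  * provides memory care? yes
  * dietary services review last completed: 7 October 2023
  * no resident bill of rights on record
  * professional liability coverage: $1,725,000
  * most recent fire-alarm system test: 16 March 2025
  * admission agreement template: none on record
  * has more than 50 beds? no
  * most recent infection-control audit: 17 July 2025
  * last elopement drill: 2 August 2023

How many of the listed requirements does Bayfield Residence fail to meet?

1. professional liability coverage $1,725,000 < $2,000,000 → not met
2. condition 'has more than 50 beds' does not hold → requirement n/a → met
3. fire-alarm system test 186 days ago vs limit 180 → not met
4. dietary services review 712 days ago vs limit 730 → met
5. certified medication aides 4 ≥ 4 → met
6. state survey 33 days ago vs limit 30 → not met
7. infection-control audit 63 days ago vs limit 60 → not met
8. condition 'provides memory care' holds; admission agreement template absent → not met
9. elopement drill 778 days ago vs limit 730 → not met
10. resident bill of rights absent → not met
Not met: 7 of 10

7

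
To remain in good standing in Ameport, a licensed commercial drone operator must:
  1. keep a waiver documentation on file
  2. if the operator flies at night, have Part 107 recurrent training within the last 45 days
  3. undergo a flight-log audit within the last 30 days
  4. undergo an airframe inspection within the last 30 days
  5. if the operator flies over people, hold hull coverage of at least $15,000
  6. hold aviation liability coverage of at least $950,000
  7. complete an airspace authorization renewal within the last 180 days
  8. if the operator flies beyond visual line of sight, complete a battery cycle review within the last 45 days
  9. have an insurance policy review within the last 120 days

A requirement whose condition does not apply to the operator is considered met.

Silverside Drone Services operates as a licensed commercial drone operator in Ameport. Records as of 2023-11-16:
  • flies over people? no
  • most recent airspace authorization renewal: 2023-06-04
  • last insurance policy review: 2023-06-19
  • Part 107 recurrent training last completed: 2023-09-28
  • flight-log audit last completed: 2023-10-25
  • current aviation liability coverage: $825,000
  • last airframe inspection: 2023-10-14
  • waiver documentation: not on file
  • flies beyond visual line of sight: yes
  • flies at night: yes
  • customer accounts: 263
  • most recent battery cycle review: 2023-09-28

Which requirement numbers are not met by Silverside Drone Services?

1. waiver documentation absent → not met
2. condition 'flies at night' holds; Part 107 recurrent training 49 days ago vs limit 45 → not met
3. flight-log audit 22 days ago vs limit 30 → met
4. airframe inspection 33 days ago vs limit 30 → not met
5. condition 'flies over people' does not hold → requirement n/a → met
6. aviation liability coverage $825,000 < $950,000 → not met
7. airspace authorization renewal 165 days ago vs limit 180 → met
8. condition 'flies beyond visual line of sight' holds; battery cycle review 49 days ago vs limit 45 → not met
9. insurance policy review 150 days ago vs limit 120 → not met
Not met: 1, 2, 4, 6, 8, 9

1, 2, 4, 6, 8, 9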